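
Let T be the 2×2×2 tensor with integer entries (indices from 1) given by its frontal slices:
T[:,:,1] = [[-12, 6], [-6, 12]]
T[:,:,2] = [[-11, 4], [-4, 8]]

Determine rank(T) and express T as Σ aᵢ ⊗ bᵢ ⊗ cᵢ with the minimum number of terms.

rank(T) = 2

Lower bound: in the mode-2 unfolding of T (rows indexed by j, columns by (i,k)) the 2×2 minor on rows j ∈ {1, 2}, columns (i,k) ∈ {(1,1), (1,2)} is det [[-12, -11], [6, 4]] = 18 ≠ 0, so that unfolding has rank ≥ 2 and hence rank(T) ≥ 2 (CP rank is at least every unfolding rank, though it can be larger).
Upper bound: with S_k = T[:,:,k], the two rank-1 terms a₁b₁ᵀ, a₂b₂ᵀ are the rank-1 members of the pencil x·S₁ + y·S₂.
det(x·S₁ + y·S₂) is −108·x² − 180·xy − 72·y² = (-36)·(3·x + 2·y)(x + y), vanishing at (x:y) = (2:-3) and (1:-1).
M₁ = 2·S₁ − 3·S₂ = [[9, 0], [0, 0]] = 9·[1, 0][1, 0]ᵀ and M₂ = S₁ − S₂ = [[-1, 2], [-2, 4]] = −[1, 2][1, -2]ᵀ, so take a₁ = [1, 0], b₁ = [1, 0], a₂ = [1, 2], b₂ = [1, -2].
Each slice is an integer combination of E₁ = a₁b₁ᵀ and E₂ = a₂b₂ᵀ: S₁ = −9·E₁ − 3·E₂, S₂ = −9·E₁ − 2·E₂; reading off coefficients, c₁ = [-9, -9] and c₂ = [-3, -2].
Hence T = [1, 0] ⊗ [1, 0] ⊗ [-9, -9] + [1, 2] ⊗ [1, -2] ⊗ [-3, -2], so rank(T) ≤ 2.
These bounds meet, so rank(T) = 2.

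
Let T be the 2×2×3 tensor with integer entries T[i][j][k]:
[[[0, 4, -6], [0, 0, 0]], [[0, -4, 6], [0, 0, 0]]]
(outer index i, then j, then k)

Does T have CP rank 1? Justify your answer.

Yes

If T = a ∘ b ∘ c then every fibre of T is a multiple of the corresponding factor, so read the factors off the fibres through the nonzero entry T[0,0,1] = 4.
The mode-1 fibre T[:,0,1] = [4, -4] gives a = [1, -1] (primitive direction); the mode-2 fibre T[0,:,1] = [4, 0] gives b = [1, 0]; then c[k] = T[0,0,k] / (a[0]·b[0]) = [0, 4, -6] / 1 = [0, 4, -6].
Expanding [1, -1] ∘ [1, 0] ∘ [0, 4, -6] reproduces all 12 entries of T, so T = [1, -1] ∘ [1, 0] ∘ [0, 4, -6] and rank(T) ≤ 1.
Equivalently every frontal slice T[:,:,k] is c[k] times the rank-1 matrix [1, -1] ∘ [1, 0]. So T has rank 1 (it is nonzero).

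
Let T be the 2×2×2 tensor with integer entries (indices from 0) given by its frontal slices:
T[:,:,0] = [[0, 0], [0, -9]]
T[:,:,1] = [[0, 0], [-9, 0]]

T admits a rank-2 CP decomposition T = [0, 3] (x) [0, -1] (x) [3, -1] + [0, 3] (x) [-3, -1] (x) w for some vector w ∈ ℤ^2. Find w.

Subtract the known terms from T to get the rank-1 residual R = [0, 3] (x) [-3, -1] (x) w, so R[i,j,k] = a[i]·b[j]·w[k]. Pick indices with nonzero a[1]·b[0] = (3)·(-3) = -9. Only the fibre through (1,0,·) is needed: R[1,0,:] = T[1,0,:] − Σₗ aₗ[1]bₗ[0]cₗ = [0, -9] − (3)·(0)·[3, -1] = [0, -9]. Then w[k] = R[1,0,k] / -9 for each k, giving w = [0, -9] / -9 = [0, 1].

w = [0, 1]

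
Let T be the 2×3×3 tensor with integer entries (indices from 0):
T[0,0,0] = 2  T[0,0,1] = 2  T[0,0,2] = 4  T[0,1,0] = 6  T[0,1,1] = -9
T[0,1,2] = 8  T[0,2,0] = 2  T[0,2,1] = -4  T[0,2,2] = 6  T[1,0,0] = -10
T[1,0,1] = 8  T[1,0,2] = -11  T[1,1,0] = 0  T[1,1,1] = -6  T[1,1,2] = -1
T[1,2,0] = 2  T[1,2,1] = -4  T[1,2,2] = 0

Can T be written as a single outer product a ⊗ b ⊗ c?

The mode-2 unfolding of T (rows indexed by j, columns by (i,k) = (0,0), (0,1), (0,2), (1,0), (1,1), (1,2)) is [[2, 2, 4, -10, 8, -11], [6, -9, 8, 0, -6, -1], [2, -4, 6, 2, -4, 0]].
There the 3×3 minor on rows j ∈ {0, 1, 2}, columns (i,k) ∈ {(0,0), (0,1), (0,2)} is det [[2, 2, 4], [6, -9, 8], [2, -4, 6]] = -108 ≠ 0, so this unfolding has rank ≥ 3; CP rank is at least every unfolding rank, so rank(T) ≥ 3.
In particular rank(T) ≥ 3 > 1, so T is not rank-1.

No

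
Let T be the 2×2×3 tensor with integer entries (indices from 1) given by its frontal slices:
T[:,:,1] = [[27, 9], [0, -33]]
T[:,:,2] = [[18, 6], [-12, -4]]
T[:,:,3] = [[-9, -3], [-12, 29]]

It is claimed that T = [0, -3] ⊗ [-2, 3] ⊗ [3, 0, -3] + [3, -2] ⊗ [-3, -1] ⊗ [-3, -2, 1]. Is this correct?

Yes

Reconstruct entrywise from the claimed factors. For example, T[1,1,2] = 18 and Σₗ aₗ[1]bₗ[1]cₗ[2] = (0)·(-2)·(0) + (3)·(-3)·(-2) = 18; checking all 12 entries, every one matches. The claim holds.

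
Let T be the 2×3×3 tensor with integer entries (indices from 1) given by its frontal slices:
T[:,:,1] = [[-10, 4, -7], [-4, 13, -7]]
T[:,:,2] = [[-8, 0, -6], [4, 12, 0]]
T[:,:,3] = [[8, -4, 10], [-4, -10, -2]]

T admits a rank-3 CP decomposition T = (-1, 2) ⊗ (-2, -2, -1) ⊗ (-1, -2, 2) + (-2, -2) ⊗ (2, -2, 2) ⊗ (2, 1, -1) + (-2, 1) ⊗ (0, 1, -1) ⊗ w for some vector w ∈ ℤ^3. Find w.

w = (1, 0, 2)

Subtract the known terms from T to get the rank-1 residual R = (-2, 1) ⊗ (0, 1, -1) ⊗ w, so R[i,j,k] = a[i]·b[j]·w[k]. Pick indices with nonzero a[1]·b[2] = (-2)·(1) = -2. Only the fibre through (1,2,·) is needed: R[1,2,:] = T[1,2,:] − Σₗ aₗ[1]bₗ[2]cₗ = [4, 0, -4] − (-1)·(-2)·(-1, -2, 2) − (-2)·(-2)·(2, 1, -1) = [-2, 0, -4]. Then w[k] = R[1,2,k] / -2 for each k, giving w = [-2, 0, -4] / -2 = (1, 0, 2).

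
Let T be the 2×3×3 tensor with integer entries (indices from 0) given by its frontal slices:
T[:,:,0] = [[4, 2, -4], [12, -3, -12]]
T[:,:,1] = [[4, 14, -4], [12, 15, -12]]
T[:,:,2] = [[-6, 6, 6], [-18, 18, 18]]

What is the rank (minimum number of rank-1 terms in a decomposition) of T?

Lower bound: in the mode-2 unfolding of T (rows indexed by j, columns by (i,k)) the 2×2 minor on rows j ∈ {0, 1}, columns (i,k) ∈ {(0,0), (0,1)} is det [[4, 4], [2, 14]] = 48 ≠ 0, so that unfolding has rank ≥ 2 and hence rank(T) ≥ 2 (CP rank is at least every unfolding rank, though it can be larger).
Upper bound: with S_k = T[:,:,k], the two rank-1 terms a₁b₁ᵀ, a₂b₂ᵀ are the rank-1 members of the pencil x·S₀ + y·S₁.
The 2×2 minor of x·S₀ + y·S₁ on rows {0,1}, columns {0,1} is −36·x² − 144·xy − 108·y² = (-36)·(x + 3·y)(x + y), vanishing at (x:y) = (3:-1) and (1:-1).
M₁ = 3·S₀ − S₁ = [[8, -8, -8], [24, -24, -24]] = 8·(1, 3)(1, -1, -1)ᵀ and M₂ = S₀ − S₁ = [[0, -12, 0], [0, -18, 0]] = (-6)·(2, 3)(0, 1, 0)ᵀ, so take a₁ = (1, 3), b₁ = (1, -1, -1), a₂ = (2, 3), b₂ = (0, 1, 0).
Each slice is an integer combination of E₁ = a₁b₁ᵀ and E₂ = a₂b₂ᵀ: S₀ = 4·E₁ + 3·E₂, S₁ = 4·E₁ + 9·E₂, S₂ = −6·E₁; reading off coefficients, c₁ = (4, 4, -6) and c₂ = (3, 9, 0).
Hence T = (1, 3) (x) (1, -1, -1) (x) (4, 4, -6) + (2, 3) (x) (0, 1, 0) (x) (3, 9, 0), so rank(T) ≤ 2.
These bounds meet, so rank(T) = 2.

2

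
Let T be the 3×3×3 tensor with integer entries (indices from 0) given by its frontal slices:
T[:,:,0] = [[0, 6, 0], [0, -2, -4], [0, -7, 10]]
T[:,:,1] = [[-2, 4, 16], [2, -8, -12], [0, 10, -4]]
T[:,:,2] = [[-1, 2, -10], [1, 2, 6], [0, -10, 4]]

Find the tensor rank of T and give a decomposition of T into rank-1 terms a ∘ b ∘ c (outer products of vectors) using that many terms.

rank(T) = 3

Lower bound: the mode-2 unfolding of T (rows indexed by j, columns by (i,k) = (0,0), (0,1), (0,2), (1,0), (1,1), (1,2), (2,0), (2,1), (2,2)) is [[0, -2, -1, 0, 2, 1, 0, 0, 0], [6, 4, 2, -2, -8, 2, -7, 10, -10], [0, 16, -10, -4, -12, 6, 10, -4, 4]].
There the 3×3 minor on rows j ∈ {0, 1, 2}, columns (i,k) ∈ {(0,0), (0,1), (0,2)} is det [[0, -2, -1], [6, 4, 2], [0, 16, -10]] = -216 ≠ 0, so this unfolding has rank ≥ 3; CP rank is at least every unfolding rank, so rank(T) ≥ 3. (Unfolding ranks only ever bound the CP rank from below — rank(T) can be strictly larger than all of them — so the matching upper bound has to come from an explicit 3-term decomposition.)
Upper bound: T is a sum of 3 rank-1 terms, T = [1, -1, 0] ∘ [1, -2, -2] ∘ [0, -2, -1] + [1, 0, -2] ∘ [0, 1, -1] ∘ [4, -4, 4] + [2, -2, 1] ∘ [0, 1, 2] ∘ [1, 2, -2] (one valid choice — decompositions are not unique — normalised so each a, b is primitive with positive first nonzero entry; check it by expanding all entries), so rank(T) ≤ 3.
These bounds meet, so rank(T) = 3.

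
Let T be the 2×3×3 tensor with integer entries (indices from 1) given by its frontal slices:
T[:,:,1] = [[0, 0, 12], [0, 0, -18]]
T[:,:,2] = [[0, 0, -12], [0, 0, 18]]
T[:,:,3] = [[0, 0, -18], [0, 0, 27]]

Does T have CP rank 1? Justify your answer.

If T = a ⊗ b ⊗ c then every fibre of T is a multiple of the corresponding factor, so read the factors off the fibres through the nonzero entry T[1,3,1] = 12.
The mode-1 fibre T[:,3,1] = [12, -18] gives a = [2, -3] (primitive direction); the mode-2 fibre T[1,:,1] = [0, 0, 12] gives b = [0, 0, 1]; then c[k] = T[1,3,k] / (a[1]·b[3]) = [12, -12, -18] / 2 = [6, -6, -9].
Expanding [2, -3] ⊗ [0, 0, 1] ⊗ [6, -6, -9] reproduces all 18 entries of T, so T = [2, -3] ⊗ [0, 0, 1] ⊗ [6, -6, -9] and rank(T) ≤ 1.
Equivalently every frontal slice T[:,:,k] is c[k] times the rank-1 matrix [2, -3] ⊗ [0, 0, 1]. So T has rank 1 (it is nonzero).

Yes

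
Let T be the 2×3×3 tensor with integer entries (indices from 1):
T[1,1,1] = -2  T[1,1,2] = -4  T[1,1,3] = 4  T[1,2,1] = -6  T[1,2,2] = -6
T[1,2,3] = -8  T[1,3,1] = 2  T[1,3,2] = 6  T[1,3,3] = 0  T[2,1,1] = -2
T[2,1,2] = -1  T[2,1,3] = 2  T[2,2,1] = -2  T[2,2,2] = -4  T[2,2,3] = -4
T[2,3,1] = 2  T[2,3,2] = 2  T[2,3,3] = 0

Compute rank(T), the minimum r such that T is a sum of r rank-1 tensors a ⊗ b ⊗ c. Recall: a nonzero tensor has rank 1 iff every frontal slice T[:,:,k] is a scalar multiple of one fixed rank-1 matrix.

3

Lower bound: the mode-3 unfolding of T (rows indexed by k, columns by (i,j) = (1,1), (1,2), (1,3), (2,1), (2,2), (2,3)) is [[-2, -6, 2, -2, -2, 2], [-4, -6, 6, -1, -4, 2], [4, -8, 0, 2, -4, 0]].
There the 3×3 minor on rows k ∈ {1, 2, 3}, columns (i,j) ∈ {(1,1), (1,2), (1,3)} is det [[-2, -6, 2], [-4, -6, 6], [4, -8, 0]] = -128 ≠ 0, so this unfolding has rank ≥ 3; CP rank is at least every unfolding rank, so rank(T) ≥ 3. (Flattening ranks never certify an upper bound on CP rank; for that we must actually write T with 3 rank-1 terms.)
Upper bound: T is a sum of 3 rank-1 terms, T = [1, 0] ⊗ [1, -1, -1] ⊗ [2, -2, 0] + [2, 1] ⊗ [1, -2, 0] ⊗ [0, 1, 2] + [2, 1] ⊗ [1, 1, -1] ⊗ [-2, -2, 0] (one valid choice — decompositions are not unique — normalised so each a, b is primitive with positive first nonzero entry; check it by expanding all entries), so rank(T) ≤ 3.
These bounds meet, so rank(T) = 3.
Check entry T[2,1,1] = -2: (0)·(1)·(2) + (1)·(1)·(0) + (1)·(1)·(-2) = -2.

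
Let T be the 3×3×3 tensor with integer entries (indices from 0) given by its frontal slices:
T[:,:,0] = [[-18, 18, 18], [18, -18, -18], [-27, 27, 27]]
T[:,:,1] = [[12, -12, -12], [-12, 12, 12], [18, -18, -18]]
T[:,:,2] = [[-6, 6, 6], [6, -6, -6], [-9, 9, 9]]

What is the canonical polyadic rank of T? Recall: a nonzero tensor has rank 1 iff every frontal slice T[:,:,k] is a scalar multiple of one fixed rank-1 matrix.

Lower bound: T ≠ 0 (e.g. T[0,0,0] = -18), so rank(T) ≥ 1.
Upper bound: if T = a ∘ b ∘ c then every fibre of T is a multiple of the corresponding factor, so read the factors off the fibres through the nonzero entry T[0,0,0] = -18.
The mode-1 fibre T[:,0,0] = [-18, 18, -27] gives a = [2, -2, 3] (primitive direction); the mode-2 fibre T[0,:,0] = [-18, 18, 18] gives b = [1, -1, -1]; then c[k] = T[0,0,k] / (a[0]·b[0]) = [-18, 12, -6] / 2 = [-9, 6, -3].
Expanding [2, -2, 3] ∘ [1, -1, -1] ∘ [-9, 6, -3] reproduces all 27 entries of T, so T = [2, -2, 3] ∘ [1, -1, -1] ∘ [-9, 6, -3] and rank(T) ≤ 1.
These bounds meet, so rank(T) = 1.

1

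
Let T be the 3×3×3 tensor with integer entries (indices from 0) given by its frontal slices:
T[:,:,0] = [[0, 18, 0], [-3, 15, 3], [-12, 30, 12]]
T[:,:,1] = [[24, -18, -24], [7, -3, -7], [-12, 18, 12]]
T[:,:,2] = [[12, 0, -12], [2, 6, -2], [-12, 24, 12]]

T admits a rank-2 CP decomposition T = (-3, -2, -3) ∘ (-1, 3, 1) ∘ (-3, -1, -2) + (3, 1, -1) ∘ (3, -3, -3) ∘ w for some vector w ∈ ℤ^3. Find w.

w = (1, 3, 2)

Subtract the known terms from T to get the rank-1 residual R = (3, 1, -1) ∘ (3, -3, -3) ∘ w, so R[i,j,k] = a[i]·b[j]·w[k]. Pick indices with nonzero a[0]·b[0] = (3)·(3) = 9. Only the fibre through (0,0,·) is needed: R[0,0,:] = T[0,0,:] − Σₗ aₗ[0]bₗ[0]cₗ = [0, 24, 12] − (-3)·(-1)·(-3, -1, -2) = [9, 27, 18]. Then w[k] = R[0,0,k] / 9 for each k, giving w = [9, 27, 18] / 9 = (1, 3, 2).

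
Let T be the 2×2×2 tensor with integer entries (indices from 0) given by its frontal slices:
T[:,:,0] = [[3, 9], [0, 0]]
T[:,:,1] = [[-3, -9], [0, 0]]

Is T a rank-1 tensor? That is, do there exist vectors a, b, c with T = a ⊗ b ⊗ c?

If T = a ⊗ b ⊗ c then every fibre of T is a multiple of the corresponding factor, so read the factors off the fibres through the nonzero entry T[0,0,0] = 3.
The mode-1 fibre T[:,0,0] = [3, 0] gives a = [1, 0] (primitive direction); the mode-2 fibre T[0,:,0] = [3, 9] gives b = [1, 3]; then c[k] = T[0,0,k] / (a[0]·b[0]) = [3, -3] / 1 = [3, -3].
Expanding [1, 0] ⊗ [1, 3] ⊗ [3, -3] reproduces all 8 entries of T, so T = [1, 0] ⊗ [1, 3] ⊗ [3, -3] and rank(T) ≤ 1.
Equivalently every frontal slice T[:,:,k] is c[k] times the rank-1 matrix [1, 0] ⊗ [1, 3]. So T has rank 1 (it is nonzero).

Yes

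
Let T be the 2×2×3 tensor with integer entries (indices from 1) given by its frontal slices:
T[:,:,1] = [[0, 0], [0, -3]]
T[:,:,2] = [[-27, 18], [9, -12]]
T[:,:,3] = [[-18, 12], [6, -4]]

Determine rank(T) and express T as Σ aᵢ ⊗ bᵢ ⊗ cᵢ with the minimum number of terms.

rank(T) = 2

Lower bound: the mode-1 unfolding of T (rows indexed by i, columns by (j,k) = (1,1), (1,2), (1,3), (2,1), (2,2), (2,3)) is [[0, -27, -18, 0, 18, 12], [0, 9, 6, -3, -12, -4]].
There the 2×2 minor on rows i ∈ {1, 2}, columns (j,k) ∈ {(1,2), (2,1)} is det [[-27, 0], [9, -3]] = 81 ≠ 0, so this unfolding has rank ≥ 2; CP rank is at least every unfolding rank, so rank(T) ≥ 2. (Flattening ranks never certify an upper bound on CP rank; for that we must actually write T with 2 rank-1 terms.)
Upper bound — finding two terms. Write S_k = T[:,:,k] for the frontal slices: S₁ = [[0, 0], [0, -3]], S₂ = [[-27, 18], [9, -12]], S₃ = [[-18, 12], [6, -4]].
If T = a₁ ⊗ b₁ ⊗ c₁ + a₂ ⊗ b₂ ⊗ c₂ then each S_k = c₁[k]·a₁b₁ᵀ + c₂[k]·a₂b₂ᵀ. S₁ and S₂ are linearly independent, so a₁b₁ᵀ and a₂b₂ᵀ must span the same plane of matrices: they are the rank-1 matrices of the form x·S₁ + y·S₂.
det(x·S₁ + y·S₂) is 81·xy + 162·y² = 81·(x + 2·y)(y), vanishing at (x:y) = (2:-1) and (1:0).
M₁ = 2·S₁ − S₂ = [[27, -18], [-9, 6]] = 3·[3, -1][3, -2]ᵀ and M₂ = S₁ = [[0, 0], [0, -3]] = (-3)·[0, 1][0, 1]ᵀ, so take a₁ = [3, -1], b₁ = [3, -2], a₂ = [0, 1], b₂ = [0, 1].
Each slice is an integer combination of E₁ = a₁b₁ᵀ and E₂ = a₂b₂ᵀ: S₁ = −3·E₂, S₂ = −3·E₁ − 6·E₂, S₃ = −2·E₁; reading off coefficients, c₁ = [0, -3, -2] and c₂ = [-3, -6, 0].
Hence T = [3, -1] ⊗ [3, -2] ⊗ [0, -3, -2] + [0, 1] ⊗ [0, 1] ⊗ [-3, -6, 0], so rank(T) ≤ 2.
These bounds meet, so rank(T) = 2.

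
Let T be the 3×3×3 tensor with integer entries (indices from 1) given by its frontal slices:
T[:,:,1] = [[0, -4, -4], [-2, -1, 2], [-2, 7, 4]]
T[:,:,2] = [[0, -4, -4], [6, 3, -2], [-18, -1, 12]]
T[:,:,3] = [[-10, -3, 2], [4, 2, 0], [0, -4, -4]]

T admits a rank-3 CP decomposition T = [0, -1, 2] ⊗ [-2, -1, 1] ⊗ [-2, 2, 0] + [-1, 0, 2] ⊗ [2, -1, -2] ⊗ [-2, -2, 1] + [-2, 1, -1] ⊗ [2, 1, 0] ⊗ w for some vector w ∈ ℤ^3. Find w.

w = [1, 1, 2]

Subtract the known terms from T to get the rank-1 residual R = [-2, 1, -1] ⊗ [2, 1, 0] ⊗ w, so R[i,j,k] = a[i]·b[j]·w[k]. Pick indices with nonzero a[1]·b[1] = (-2)·(2) = -4. Only the fibre through (1,1,·) is needed: R[1,1,:] = T[1,1,:] − Σₗ aₗ[1]bₗ[1]cₗ = [0, 0, -10] − (0)·(-2)·[-2, 2, 0] − (-1)·(2)·[-2, -2, 1] = [-4, -4, -8]. Then w[k] = R[1,1,k] / -4 for each k, giving w = [-4, -4, -8] / -4 = [1, 1, 2].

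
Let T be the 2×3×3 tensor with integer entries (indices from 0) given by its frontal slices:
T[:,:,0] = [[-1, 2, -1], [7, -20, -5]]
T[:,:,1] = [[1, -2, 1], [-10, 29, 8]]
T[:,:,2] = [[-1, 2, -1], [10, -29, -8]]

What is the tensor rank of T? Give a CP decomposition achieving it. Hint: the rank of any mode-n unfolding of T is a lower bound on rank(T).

rank(T) = 2

Lower bound: the mode-2 unfolding of T (rows indexed by j, columns by (i,k) = (0,0), (0,1), (0,2), (1,0), (1,1), (1,2)) is [[-1, 1, -1, 7, -10, 10], [2, -2, 2, -20, 29, -29], [-1, 1, -1, -5, 8, -8]].
There the 2×2 minor on rows j ∈ {0, 1}, columns (i,k) ∈ {(0,0), (1,0)} is det [[-1, 7], [2, -20]] = 6 ≠ 0, so this unfolding has rank ≥ 2; CP rank is at least every unfolding rank, so rank(T) ≥ 2. (Flattening ranks never certify an upper bound on CP rank; for that we must actually write T with 2 rank-1 terms.)
Upper bound — finding two terms. Write S_k = T[:,:,k] for the frontal slices: S₀ = [[-1, 2, -1], [7, -20, -5]], S₁ = [[1, -2, 1], [-10, 29, 8]], S₂ = [[-1, 2, -1], [10, -29, -8]].
If T = a₁ ⊗ b₁ ⊗ c₁ + a₂ ⊗ b₂ ⊗ c₂ then each S_k = c₁[k]·a₁b₁ᵀ + c₂[k]·a₂b₂ᵀ. S₀ and S₁ are linearly independent, so a₁b₁ᵀ and a₂b₂ᵀ must span the same plane of matrices: they are the rank-1 matrices of the form x·S₀ + y·S₁.
The 2×2 minor of x·S₀ + y·S₁ on rows {0,1}, columns {0,1} is 6·x² − 15·xy + 9·y² = 3·(2·x − 3·y)(x − y), vanishing at (x:y) = (3:2) and (1:1).
M₁ = 3·S₀ + 2·S₁ = [[-1, 2, -1], [1, -2, 1]] = −[1, -1][1, -2, 1]ᵀ and M₂ = S₀ + S₁ = [[0, 0, 0], [-3, 9, 3]] = (-3)·[0, 1][1, -3, -1]ᵀ, so take a₁ = [1, -1], b₁ = [1, -2, 1], a₂ = [0, 1], b₂ = [1, -3, -1].
Each slice is an integer combination of E₁ = a₁b₁ᵀ and E₂ = a₂b₂ᵀ: S₀ = −E₁ + 6·E₂, S₁ = E₁ − 9·E₂, S₂ = −E₁ + 9·E₂; reading off coefficients, c₁ = [-1, 1, -1] and c₂ = [6, -9, 9].
Hence T = [1, -1] ⊗ [1, -2, 1] ⊗ [-1, 1, -1] + [0, 1] ⊗ [1, -3, -1] ⊗ [6, -9, 9], so rank(T) ≤ 2.
These bounds meet, so rank(T) = 2.
Check entry T[0,2,1] = 1: (1)·(1)·(1) + (0)·(-1)·(-9) = 1.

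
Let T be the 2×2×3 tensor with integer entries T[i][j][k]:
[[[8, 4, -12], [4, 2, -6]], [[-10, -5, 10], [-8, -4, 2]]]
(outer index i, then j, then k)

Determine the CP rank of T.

2

Lower bound: the mode-2 unfolding of T (rows indexed by j, columns by (i,k) = (0,0), (0,1), (0,2), (1,0), (1,1), (1,2)) is [[8, 4, -12, -10, -5, 10], [4, 2, -6, -8, -4, 2]].
There the 2×2 minor on rows j ∈ {0, 1}, columns (i,k) ∈ {(0,0), (1,0)} is det [[8, -10], [4, -8]] = -24 ≠ 0, so this unfolding has rank ≥ 2; CP rank is at least every unfolding rank, so rank(T) ≥ 2. (Unfolding ranks only ever bound the CP rank from below — rank(T) can be strictly larger than all of them — so the matching upper bound has to come from an explicit 2-term decomposition.)
Upper bound — finding two terms. Write S_k = T[:,:,k] for the frontal slices: S₀ = [[8, 4], [-10, -8]], S₁ = [[4, 2], [-5, -4]], S₂ = [[-12, -6], [10, 2]].
If T = a₁ ∘ b₁ ∘ c₁ + a₂ ∘ b₂ ∘ c₂ then each S_k = c₁[k]·a₁b₁ᵀ + c₂[k]·a₂b₂ᵀ. S₀ and S₂ are linearly independent, so a₁b₁ᵀ and a₂b₂ᵀ must span the same plane of matrices: they are the rank-1 matrices of the form x·S₀ + y·S₂.
det(x·S₀ + y·S₂) is −24·x² + 12·xy + 36·y² = (-12)·(2·x − 3·y)(x + y), vanishing at (x:y) = (3:2) and (1:-1).
M₁ = 3·S₀ + 2·S₂ = [[0, 0], [-10, -20]] = (-10)·(0, 1)(1, 2)ᵀ and M₂ = S₀ − S₂ = [[20, 10], [-20, -10]] = 10·(1, -1)(2, 1)ᵀ, so take a₁ = (0, 1), b₁ = (1, 2), a₂ = (1, -1), b₂ = (2, 1).
Each slice is an integer combination of E₁ = a₁b₁ᵀ and E₂ = a₂b₂ᵀ: S₀ = −2·E₁ + 4·E₂, S₁ = −E₁ + 2·E₂, S₂ = −2·E₁ − 6·E₂; reading off coefficients, c₁ = (-2, -1, -2) and c₂ = (4, 2, -6).
Hence T = (0, 1) ∘ (1, 2) ∘ (-2, -1, -2) + (1, -1) ∘ (2, 1) ∘ (4, 2, -6), so rank(T) ≤ 2.
These bounds meet, so rank(T) = 2.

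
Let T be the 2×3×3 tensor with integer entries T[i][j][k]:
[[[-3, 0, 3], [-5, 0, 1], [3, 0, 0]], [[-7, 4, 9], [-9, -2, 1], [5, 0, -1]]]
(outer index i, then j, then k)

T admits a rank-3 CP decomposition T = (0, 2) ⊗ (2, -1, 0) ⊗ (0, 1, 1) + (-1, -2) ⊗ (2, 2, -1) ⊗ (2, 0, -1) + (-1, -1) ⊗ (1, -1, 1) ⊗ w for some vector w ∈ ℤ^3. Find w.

w = (-1, 0, -1)

Subtract the known terms from T to get the rank-1 residual R = (-1, -1) ⊗ (1, -1, 1) ⊗ w, so R[i,j,k] = a[i]·b[j]·w[k]. Pick indices with nonzero a[0]·b[0] = (-1)·(1) = -1. Only the fibre through (0,0,·) is needed: R[0,0,:] = T[0,0,:] − Σₗ aₗ[0]bₗ[0]cₗ = [-3, 0, 3] − (0)·(2)·(0, 1, 1) − (-1)·(2)·(2, 0, -1) = [1, 0, 1]. Then w[k] = R[0,0,k] / -1 for each k, giving w = [1, 0, 1] / -1 = (-1, 0, -1).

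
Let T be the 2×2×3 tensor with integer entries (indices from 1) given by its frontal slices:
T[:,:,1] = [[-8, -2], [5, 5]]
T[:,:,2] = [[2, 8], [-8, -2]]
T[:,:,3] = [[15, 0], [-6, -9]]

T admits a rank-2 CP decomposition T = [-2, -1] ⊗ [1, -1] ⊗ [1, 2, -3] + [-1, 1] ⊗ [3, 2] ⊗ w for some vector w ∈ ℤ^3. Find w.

Subtract the known terms from T to get the rank-1 residual R = [-1, 1] ⊗ [3, 2] ⊗ w, so R[i,j,k] = a[i]·b[j]·w[k]. Pick indices with nonzero a[1]·b[1] = (-1)·(3) = -3. Only the fibre through (1,1,·) is needed: R[1,1,:] = T[1,1,:] − Σₗ aₗ[1]bₗ[1]cₗ = [-8, 2, 15] − (-2)·(1)·[1, 2, -3] = [-6, 6, 9]. Then w[k] = R[1,1,k] / -3 for each k, giving w = [-6, 6, 9] / -3 = [2, -2, -3].

w = [2, -2, -3]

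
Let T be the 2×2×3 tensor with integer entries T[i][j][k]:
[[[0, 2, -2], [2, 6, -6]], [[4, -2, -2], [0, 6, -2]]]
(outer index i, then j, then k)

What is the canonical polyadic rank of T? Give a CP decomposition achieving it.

rank(T) = 3

Lower bound: the mode-3 unfolding of T (rows indexed by k, columns by (i,j) = (0,0), (0,1), (1,0), (1,1)) is [[0, 2, 4, 0], [2, 6, -2, 6], [-2, -6, -2, -2]].
There the 3×3 minor on rows k ∈ {0, 1, 2}, columns (i,j) ∈ {(0,0), (0,1), (1,0)} is det [[0, 2, 4], [2, 6, -2], [-2, -6, -2]] = 16 ≠ 0, so this unfolding has rank ≥ 3; CP rank is at least every unfolding rank, so rank(T) ≥ 3. (This is only a lower bound: in general the CP rank may exceed every unfolding rank, so we still need to exhibit 3 rank-1 terms summing to T.)
Upper bound: T is a sum of 3 rank-1 terms, T = (0, 1) ⊗ (1, -1) ⊗ (4, 0, -4) + (1, -1) ⊗ (1, 1) ⊗ (0, 2, -2) + (1, 2) ⊗ (0, 1) ⊗ (2, 4, -4) (one valid choice — decompositions are not unique — normalised so each a, b is primitive with positive first nonzero entry; check it by expanding all entries), so rank(T) ≤ 3.
These bounds meet, so rank(T) = 3.
Check entry T[1,0,2] = -2: (1)·(1)·(-4) + (-1)·(1)·(-2) + (2)·(0)·(-4) = -2.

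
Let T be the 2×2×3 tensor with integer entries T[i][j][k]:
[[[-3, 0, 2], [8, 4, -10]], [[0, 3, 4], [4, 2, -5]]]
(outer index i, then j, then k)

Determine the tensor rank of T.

3

Lower bound: the mode-3 unfolding of T (rows indexed by k, columns by (i,j) = (0,0), (0,1), (1,0), (1,1)) is [[-3, 8, 0, 4], [0, 4, 3, 2], [2, -10, 4, -5]].
There the 3×3 minor on rows k ∈ {0, 1, 2}, columns (i,j) ∈ {(0,0), (0,1), (1,0)} is det [[-3, 8, 0], [0, 4, 3], [2, -10, 4]] = -90 ≠ 0, so this unfolding has rank ≥ 3; CP rank is at least every unfolding rank, so rank(T) ≥ 3. (Flattening ranks never certify an upper bound on CP rank; for that we must actually write T with 3 rank-1 terms.)
Upper bound: T is a sum of 3 rank-1 terms, T = (1, 2) (x) (1, 0) (x) (1, 2, 2) + (2, 1) (x) (1, -2) (x) (-2, -1, 2) + (2, 1) (x) (2, 1) (x) (0, 0, -1) (one valid choice — decompositions are not unique — normalised so each a, b is primitive with positive first nonzero entry; check it by expanding all entries), so rank(T) ≤ 3.
These bounds meet, so rank(T) = 3.
Check entry T[0,0,0] = -3: (1)·(1)·(1) + (2)·(1)·(-2) + (2)·(2)·(0) = -3.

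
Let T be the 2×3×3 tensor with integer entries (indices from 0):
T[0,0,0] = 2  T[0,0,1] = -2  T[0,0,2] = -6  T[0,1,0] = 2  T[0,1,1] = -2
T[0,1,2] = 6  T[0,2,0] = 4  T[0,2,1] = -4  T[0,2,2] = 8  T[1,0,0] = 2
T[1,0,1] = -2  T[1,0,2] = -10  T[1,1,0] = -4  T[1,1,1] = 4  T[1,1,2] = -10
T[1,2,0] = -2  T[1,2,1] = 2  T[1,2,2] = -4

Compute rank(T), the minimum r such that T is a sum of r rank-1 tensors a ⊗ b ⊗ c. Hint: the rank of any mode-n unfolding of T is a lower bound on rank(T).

Lower bound: the mode-2 unfolding of T (rows indexed by j, columns by (i,k) = (0,0), (0,1), (0,2), (1,0), (1,1), (1,2)) is [[2, -2, -6, 2, -2, -10], [2, -2, 6, -4, 4, -10], [4, -4, 8, -2, 2, -4]].
There the 3×3 minor on rows j ∈ {0, 1, 2}, columns (i,k) ∈ {(0,0), (0,2), (1,0)} is det [[2, -6, 2], [2, 6, -4], [4, 8, -2]] = 96 ≠ 0, so this unfolding has rank ≥ 3; CP rank is at least every unfolding rank, so rank(T) ≥ 3. (This is only a lower bound: in general the CP rank may exceed every unfolding rank, so we still need to exhibit 3 rank-1 terms summing to T.)
Upper bound: T is a sum of 3 rank-1 terms, T = (1, 1) ⊗ (1, -1, 0) ⊗ (2, -2, -2) + (1, 2) ⊗ (1, 1, 0) ⊗ (0, 0, -4) + (2, -1) ⊗ (0, 1, 1) ⊗ (2, -2, 4) (one valid choice — decompositions are not unique — normalised so each a, b is primitive with positive first nonzero entry; check it by expanding all entries), so rank(T) ≤ 3.
These bounds meet, so rank(T) = 3.

3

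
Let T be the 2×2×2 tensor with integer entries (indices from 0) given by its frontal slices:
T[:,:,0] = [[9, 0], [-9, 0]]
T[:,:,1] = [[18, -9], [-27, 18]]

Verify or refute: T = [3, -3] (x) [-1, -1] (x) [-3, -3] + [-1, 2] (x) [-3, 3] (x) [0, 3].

No

Reconstruct entry (0,1,0) from the claimed factors: Σₗ aₗ[0]bₗ[1]cₗ[0] = (3)·(-1)·(-3) + (-1)·(3)·(0) = 9, but T[0,1,0] = 0. The claim is false.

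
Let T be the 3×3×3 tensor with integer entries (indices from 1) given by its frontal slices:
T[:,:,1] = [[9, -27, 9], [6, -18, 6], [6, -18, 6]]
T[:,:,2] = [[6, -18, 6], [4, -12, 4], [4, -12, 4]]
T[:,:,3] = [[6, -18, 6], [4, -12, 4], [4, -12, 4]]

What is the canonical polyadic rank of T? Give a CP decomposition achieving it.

Lower bound: T ≠ 0 (e.g. T[1,1,1] = 9), so rank(T) ≥ 1.
Upper bound: if T = a ⊗ b ⊗ c then every fibre of T is a multiple of the corresponding factor, so read the factors off the fibres through the nonzero entry T[1,1,1] = 9.
The mode-1 fibre T[:,1,1] = [9, 6, 6] gives a = [3, 2, 2] (primitive direction); the mode-2 fibre T[1,:,1] = [9, -27, 9] gives b = [1, -3, 1]; then c[k] = T[1,1,k] / (a[1]·b[1]) = [9, 6, 6] / 3 = [3, 2, 2].
Expanding [3, 2, 2] ⊗ [1, -3, 1] ⊗ [3, 2, 2] reproduces all 27 entries of T, so T = [3, 2, 2] ⊗ [1, -3, 1] ⊗ [3, 2, 2] and rank(T) ≤ 1.
These bounds meet, so rank(T) = 1.
Check entry T[3,2,3] = -12: (2)·(-3)·(2) = -12.

rank(T) = 1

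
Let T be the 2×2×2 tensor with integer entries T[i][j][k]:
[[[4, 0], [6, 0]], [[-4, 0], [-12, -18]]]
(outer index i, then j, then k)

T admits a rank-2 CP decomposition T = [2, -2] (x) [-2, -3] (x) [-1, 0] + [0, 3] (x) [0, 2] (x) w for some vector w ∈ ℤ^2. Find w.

Subtract the known terms from T to get the rank-1 residual R = [0, 3] (x) [0, 2] (x) w, so R[i,j,k] = a[i]·b[j]·w[k]. Pick indices with nonzero a[1]·b[1] = (3)·(2) = 6. Only the fibre through (1,1,·) is needed: R[1,1,:] = T[1,1,:] − Σₗ aₗ[1]bₗ[1]cₗ = [-12, -18] − (-2)·(-3)·[-1, 0] = [-6, -18]. Then w[k] = R[1,1,k] / 6 for each k, giving w = [-6, -18] / 6 = [-1, -3].

w = [-1, -3]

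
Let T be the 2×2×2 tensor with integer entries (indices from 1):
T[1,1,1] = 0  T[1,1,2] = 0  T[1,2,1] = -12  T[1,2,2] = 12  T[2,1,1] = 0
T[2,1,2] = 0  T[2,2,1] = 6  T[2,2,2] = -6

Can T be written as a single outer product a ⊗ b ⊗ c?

If T = a ⊗ b ⊗ c then every fibre of T is a multiple of the corresponding factor, so read the factors off the fibres through the nonzero entry T[1,2,1] = -12.
The mode-1 fibre T[:,2,1] = [-12, 6] gives a = [2, -1] (primitive direction); the mode-2 fibre T[1,:,1] = [0, -12] gives b = [0, 1]; then c[k] = T[1,2,k] / (a[1]·b[2]) = [-12, 12] / 2 = [-6, 6].
Expanding [2, -1] ⊗ [0, 1] ⊗ [-6, 6] reproduces all 8 entries of T, so T = [2, -1] ⊗ [0, 1] ⊗ [-6, 6] and rank(T) ≤ 1.
Equivalently every frontal slice T[:,:,k] is c[k] times the rank-1 matrix [2, -1] ⊗ [0, 1]. So T has rank 1 (it is nonzero).

Yes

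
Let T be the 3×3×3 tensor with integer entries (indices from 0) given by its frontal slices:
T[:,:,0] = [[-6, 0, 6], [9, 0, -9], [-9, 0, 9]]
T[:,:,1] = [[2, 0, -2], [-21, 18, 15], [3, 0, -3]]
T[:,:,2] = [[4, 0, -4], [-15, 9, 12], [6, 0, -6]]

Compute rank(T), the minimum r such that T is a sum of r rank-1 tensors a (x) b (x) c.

2

Lower bound: the mode-1 unfolding of T (rows indexed by i, columns by (j,k) = (0,0), (0,1), (0,2), (1,0), (1,1), (1,2), (2,0), (2,1), (2,2)) is [[-6, 2, 4, 0, 0, 0, 6, -2, -4], [9, -21, -15, 0, 18, 9, -9, 15, 12], [-9, 3, 6, 0, 0, 0, 9, -3, -6]].
There the 2×2 minor on rows i ∈ {0, 1}, columns (j,k) ∈ {(0,0), (0,1)} is det [[-6, 2], [9, -21]] = 108 ≠ 0, so this unfolding has rank ≥ 2; CP rank is at least every unfolding rank, so rank(T) ≥ 2. (Flattening ranks never certify an upper bound on CP rank; for that we must actually write T with 2 rank-1 terms.)
Upper bound — finding two terms. Write S_k = T[:,:,k] for the frontal slices: S₀ = [[-6, 0, 6], [9, 0, -9], [-9, 0, 9]], S₁ = [[2, 0, -2], [-21, 18, 15], [3, 0, -3]], S₂ = [[4, 0, -4], [-15, 9, 12], [6, 0, -6]].
If T = a₁ (x) b₁ (x) c₁ + a₂ (x) b₂ (x) c₂ then each S_k = c₁[k]·a₁b₁ᵀ + c₂[k]·a₂b₂ᵀ. S₀ and S₁ are linearly independent, so a₁b₁ᵀ and a₂b₂ᵀ must span the same plane of matrices: they are the rank-1 matrices of the form x·S₀ + y·S₁.
The 2×2 minor of x·S₀ + y·S₁ on rows {0,1}, columns {0,1} is −108·xy + 36·y² = (-36)·(3·x − y)(y), vanishing at (x:y) = (1:3) and (1:0).
M₁ = S₀ + 3·S₁ = [[0, 0, 0], [-54, 54, 36], [0, 0, 0]] = (-18)·[0, 1, 0][3, -3, -2]ᵀ and M₂ = S₀ = [[-6, 0, 6], [9, 0, -9], [-9, 0, 9]] = (-3)·[2, -3, 3][1, 0, -1]ᵀ, so take a₁ = [0, 1, 0], b₁ = [3, -3, -2], a₂ = [2, -3, 3], b₂ = [1, 0, -1].
Each slice is an integer combination of E₁ = a₁b₁ᵀ and E₂ = a₂b₂ᵀ: S₀ = −3·E₂, S₁ = −6·E₁ + E₂, S₂ = −3·E₁ + 2·E₂; reading off coefficients, c₁ = [0, -6, -3] and c₂ = [-3, 1, 2].
Hence T = [0, 1, 0] (x) [3, -3, -2] (x) [0, -6, -3] + [2, -3, 3] (x) [1, 0, -1] (x) [-3, 1, 2], so rank(T) ≤ 2.
These bounds meet, so rank(T) = 2.
Check entry T[0,2,2] = -4: (0)·(-2)·(-3) + (2)·(-1)·(2) = -4.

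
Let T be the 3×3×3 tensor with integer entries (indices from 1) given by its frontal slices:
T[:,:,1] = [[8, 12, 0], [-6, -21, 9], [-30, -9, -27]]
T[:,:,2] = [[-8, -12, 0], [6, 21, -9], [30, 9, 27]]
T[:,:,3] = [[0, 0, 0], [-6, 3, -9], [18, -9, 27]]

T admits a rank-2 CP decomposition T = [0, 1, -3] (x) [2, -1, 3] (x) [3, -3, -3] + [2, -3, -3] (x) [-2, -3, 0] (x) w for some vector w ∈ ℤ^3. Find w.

Subtract the known terms from T to get the rank-1 residual R = [2, -3, -3] (x) [-2, -3, 0] (x) w, so R[i,j,k] = a[i]·b[j]·w[k]. Pick indices with nonzero a[1]·b[1] = (2)·(-2) = -4. Only the fibre through (1,1,·) is needed: R[1,1,:] = T[1,1,:] − Σₗ aₗ[1]bₗ[1]cₗ = [8, -8, 0] − (0)·(2)·[3, -3, -3] = [8, -8, 0]. Then w[k] = R[1,1,k] / -4 for each k, giving w = [8, -8, 0] / -4 = [-2, 2, 0].

w = [-2, 2, 0]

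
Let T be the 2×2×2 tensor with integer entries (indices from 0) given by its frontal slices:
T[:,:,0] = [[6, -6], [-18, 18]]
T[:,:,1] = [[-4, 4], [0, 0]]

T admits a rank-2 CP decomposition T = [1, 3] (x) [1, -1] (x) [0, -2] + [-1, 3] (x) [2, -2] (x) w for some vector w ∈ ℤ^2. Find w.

Subtract the known terms from T to get the rank-1 residual R = [-1, 3] (x) [2, -2] (x) w, so R[i,j,k] = a[i]·b[j]·w[k]. Pick indices with nonzero a[0]·b[0] = (-1)·(2) = -2. Only the fibre through (0,0,·) is needed: R[0,0,:] = T[0,0,:] − Σₗ aₗ[0]bₗ[0]cₗ = [6, -4] − (1)·(1)·[0, -2] = [6, -2]. Then w[k] = R[0,0,k] / -2 for each k, giving w = [6, -2] / -2 = [-3, 1].

w = [-3, 1]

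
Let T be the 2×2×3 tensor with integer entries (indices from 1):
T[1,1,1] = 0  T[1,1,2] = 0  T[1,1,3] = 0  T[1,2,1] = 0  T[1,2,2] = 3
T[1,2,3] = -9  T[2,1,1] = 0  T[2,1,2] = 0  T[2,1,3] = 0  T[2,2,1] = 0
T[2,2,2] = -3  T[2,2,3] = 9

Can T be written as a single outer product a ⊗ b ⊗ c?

The mode-1 fibre T[:,2,2] = [3, -3] gives a = [1, -1] (primitive direction); the mode-2 fibre T[1,:,2] = [0, 3] gives b = [0, 1]; then c[k] = T[1,2,k] / (a[1]·b[2]) = [0, 3, -9] / 1 = [0, 3, -9].
Expanding [1, -1] ⊗ [0, 1] ⊗ [0, 3, -9] reproduces all 12 entries of T, so T = [1, -1] ⊗ [0, 1] ⊗ [0, 3, -9] and rank(T) ≤ 1.
Equivalently every frontal slice T[:,:,k] is c[k] times the rank-1 matrix [1, -1] ⊗ [0, 1]. So T has rank 1 (it is nonzero).

Yes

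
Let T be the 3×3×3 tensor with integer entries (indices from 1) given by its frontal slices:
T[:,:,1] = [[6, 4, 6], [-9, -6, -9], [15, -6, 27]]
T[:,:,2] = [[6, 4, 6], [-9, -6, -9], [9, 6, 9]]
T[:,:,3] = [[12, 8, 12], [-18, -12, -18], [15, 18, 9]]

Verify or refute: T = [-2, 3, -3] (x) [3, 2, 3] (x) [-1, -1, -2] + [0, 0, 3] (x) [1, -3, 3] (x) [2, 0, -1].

Reconstruct entry (3,2,1) from the claimed factors: Σₗ aₗ[3]bₗ[2]cₗ[1] = (-3)·(2)·(-1) + (3)·(-3)·(2) = -12, but T[3,2,1] = -6. The claim is false.

No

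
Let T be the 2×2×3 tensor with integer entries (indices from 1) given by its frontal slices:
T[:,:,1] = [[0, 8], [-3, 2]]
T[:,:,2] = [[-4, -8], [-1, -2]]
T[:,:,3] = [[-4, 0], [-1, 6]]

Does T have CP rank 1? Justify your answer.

No

The mode-3 unfolding of T (rows indexed by k, columns by (i,j) = (1,1), (1,2), (2,1), (2,2)) is [[0, 8, -3, 2], [-4, -8, -1, -2], [-4, 0, -1, 6]].
There the 3×3 minor on rows k ∈ {1, 2, 3}, columns (i,j) ∈ {(1,1), (1,2), (2,1)} is det [[0, 8, -3], [-4, -8, -1], [-4, 0, -1]] = 96 ≠ 0, so this unfolding has rank ≥ 3; CP rank is at least every unfolding rank, so rank(T) ≥ 3.
In particular rank(T) ≥ 3 > 1, so T is not rank-1.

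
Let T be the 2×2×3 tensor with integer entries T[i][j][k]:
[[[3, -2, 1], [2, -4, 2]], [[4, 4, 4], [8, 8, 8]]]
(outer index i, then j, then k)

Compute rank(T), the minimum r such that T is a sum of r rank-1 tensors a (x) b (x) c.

Lower bound: the mode-3 unfolding of T (rows indexed by k, columns by (i,j) = (0,0), (0,1), (1,0), (1,1)) is [[3, 2, 4, 8], [-2, -4, 4, 8], [1, 2, 4, 8]].
There the 3×3 minor on rows k ∈ {0, 1, 2}, columns (i,j) ∈ {(0,0), (0,1), (1,0)} is det [[3, 2, 4], [-2, -4, 4], [1, 2, 4]] = -48 ≠ 0, so this unfolding has rank ≥ 3; CP rank is at least every unfolding rank, so rank(T) ≥ 3. (Unfolding ranks only ever bound the CP rank from below — rank(T) can be strictly larger than all of them — so the matching upper bound has to come from an explicit 3-term decomposition.)
Upper bound: T is a sum of 3 rank-1 terms, T = (0, 1) (x) (1, 2) (x) (4, 4, 4) + (1, 0) (x) (1, 0) (x) (2, 0, 0) + (1, 0) (x) (1, 2) (x) (1, -2, 1) (one valid choice — decompositions are not unique — normalised so each a, b is primitive with positive first nonzero entry; check it by expanding all entries), so rank(T) ≤ 3.
These bounds meet, so rank(T) = 3.

3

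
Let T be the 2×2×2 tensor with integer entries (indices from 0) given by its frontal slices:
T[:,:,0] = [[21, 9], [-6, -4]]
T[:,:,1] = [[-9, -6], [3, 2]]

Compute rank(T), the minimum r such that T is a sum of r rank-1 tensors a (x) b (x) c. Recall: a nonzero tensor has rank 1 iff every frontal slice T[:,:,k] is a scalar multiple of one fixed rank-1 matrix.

2

Lower bound: the mode-1 unfolding of T (rows indexed by i, columns by (j,k) = (0,0), (0,1), (1,0), (1,1)) is [[21, -9, 9, -6], [-6, 3, -4, 2]].
There the 2×2 minor on rows i ∈ {0, 1}, columns (j,k) ∈ {(0,0), (0,1)} is det [[21, -9], [-6, 3]] = 9 ≠ 0, so this unfolding has rank ≥ 2; CP rank is at least every unfolding rank, so rank(T) ≥ 2. (This is only a lower bound: in general the CP rank may exceed every unfolding rank, so we still need to exhibit 2 rank-1 terms summing to T.)
Upper bound — finding two terms. Write S_k = T[:,:,k] for the frontal slices: S₀ = [[21, 9], [-6, -4]], S₁ = [[-9, -6], [3, 2]].
If T = a₁ (x) b₁ (x) c₁ + a₂ (x) b₂ (x) c₂ then each S_k = c₁[k]·a₁b₁ᵀ + c₂[k]·a₂b₂ᵀ. S₀ and S₁ are linearly independent, so a₁b₁ᵀ and a₂b₂ᵀ must span the same plane of matrices: they are the rank-1 matrices of the form x·S₀ + y·S₁.
det(x·S₀ + y·S₁) is −30·x² + 15·xy = (-15)·(2·x − y)(x), vanishing at (x:y) = (1:2) and (0:1).
M₁ = S₀ + 2·S₁ = [[3, -3], [0, 0]] = 3·[1, 0][1, -1]ᵀ and M₂ = S₁ = [[-9, -6], [3, 2]] = −[3, -1][3, 2]ᵀ, so take a₁ = [1, 0], b₁ = [1, -1], a₂ = [3, -1], b₂ = [3, 2].
Each slice is an integer combination of E₁ = a₁b₁ᵀ and E₂ = a₂b₂ᵀ: S₀ = 3·E₁ + 2·E₂, S₁ = −E₂; reading off coefficients, c₁ = [3, 0] and c₂ = [2, -1].
Hence T = [1, 0] (x) [1, -1] (x) [3, 0] + [3, -1] (x) [3, 2] (x) [2, -1], so rank(T) ≤ 2.
These bounds meet, so rank(T) = 2.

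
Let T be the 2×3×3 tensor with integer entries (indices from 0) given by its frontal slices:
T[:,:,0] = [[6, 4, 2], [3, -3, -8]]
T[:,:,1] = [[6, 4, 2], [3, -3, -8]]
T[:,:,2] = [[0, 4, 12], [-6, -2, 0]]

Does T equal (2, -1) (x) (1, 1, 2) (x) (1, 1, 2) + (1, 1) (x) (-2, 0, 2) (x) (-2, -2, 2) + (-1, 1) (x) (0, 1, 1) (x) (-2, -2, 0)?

Yes

Reconstruct entrywise from the claimed factors. For example, T[1,2,1] = -8 and Σₗ aₗ[1]bₗ[2]cₗ[1] = (-1)·(2)·(1) + (1)·(2)·(-2) + (1)·(1)·(-2) = -8; checking all 18 entries, every one matches. The claim holds.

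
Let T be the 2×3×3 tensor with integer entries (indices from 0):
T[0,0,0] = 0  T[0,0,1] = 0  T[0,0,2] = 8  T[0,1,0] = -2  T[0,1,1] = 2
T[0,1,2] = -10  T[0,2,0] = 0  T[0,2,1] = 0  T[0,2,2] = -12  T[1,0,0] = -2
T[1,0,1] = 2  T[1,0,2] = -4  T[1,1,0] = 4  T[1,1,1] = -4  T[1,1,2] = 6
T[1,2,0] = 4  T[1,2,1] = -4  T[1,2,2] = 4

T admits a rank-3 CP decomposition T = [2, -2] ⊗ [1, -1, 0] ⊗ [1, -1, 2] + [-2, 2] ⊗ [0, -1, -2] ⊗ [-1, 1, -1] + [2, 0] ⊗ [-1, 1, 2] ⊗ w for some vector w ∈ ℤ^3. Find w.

Subtract the known terms from T to get the rank-1 residual R = [2, 0] ⊗ [-1, 1, 2] ⊗ w, so R[i,j,k] = a[i]·b[j]·w[k]. Pick indices with nonzero a[0]·b[0] = (2)·(-1) = -2. Only the fibre through (0,0,·) is needed: R[0,0,:] = T[0,0,:] − Σₗ aₗ[0]bₗ[0]cₗ = [0, 0, 8] − (2)·(1)·[1, -1, 2] − (-2)·(0)·[-1, 1, -1] = [-2, 2, 4]. Then w[k] = R[0,0,k] / -2 for each k, giving w = [-2, 2, 4] / -2 = [1, -1, -2].

w = [1, -1, -2]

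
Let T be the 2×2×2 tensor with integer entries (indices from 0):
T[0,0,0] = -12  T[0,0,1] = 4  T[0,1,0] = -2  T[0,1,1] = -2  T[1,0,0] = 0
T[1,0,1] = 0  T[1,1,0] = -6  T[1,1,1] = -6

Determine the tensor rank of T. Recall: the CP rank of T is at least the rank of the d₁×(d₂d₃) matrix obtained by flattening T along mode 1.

2

Lower bound: the mode-3 unfolding of T (rows indexed by k, columns by (i,j) = (0,0), (0,1), (1,0), (1,1)) is [[-12, -2, 0, -6], [4, -2, 0, -6]].
There the 2×2 minor on rows k ∈ {0, 1}, columns (i,j) ∈ {(0,0), (0,1)} is det [[-12, -2], [4, -2]] = 32 ≠ 0, so this unfolding has rank ≥ 2; CP rank is at least every unfolding rank, so rank(T) ≥ 2. (Flattening ranks never certify an upper bound on CP rank; for that we must actually write T with 2 rank-1 terms.)
Upper bound — finding two terms. Write S_k = T[:,:,k] for the frontal slices: S₀ = [[-12, -2], [0, -6]], S₁ = [[4, -2], [0, -6]].
If T = a₁ ⊗ b₁ ⊗ c₁ + a₂ ⊗ b₂ ⊗ c₂ then each S_k = c₁[k]·a₁b₁ᵀ + c₂[k]·a₂b₂ᵀ. S₀ and S₁ are linearly independent, so a₁b₁ᵀ and a₂b₂ᵀ must span the same plane of matrices: they are the rank-1 matrices of the form x·S₀ + y·S₁.
det(x·S₀ + y·S₁) is 72·x² + 48·xy − 24·y² = 24·(3·x − y)(x + y), vanishing at (x:y) = (1:3) and (1:-1).
M₁ = S₀ + 3·S₁ = [[0, -8], [0, -24]] = (-8)·[1, 3][0, 1]ᵀ and M₂ = S₀ − S₁ = [[-16, 0], [0, 0]] = (-16)·[1, 0][1, 0]ᵀ, so take a₁ = [1, 3], b₁ = [0, 1], a₂ = [1, 0], b₂ = [1, 0].
Each slice is an integer combination of E₁ = a₁b₁ᵀ and E₂ = a₂b₂ᵀ: S₀ = −2·E₁ − 12·E₂, S₁ = −2·E₁ + 4·E₂; reading off coefficients, c₁ = [-2, -2] and c₂ = [-12, 4].
Hence T = [1, 3] ⊗ [0, 1] ⊗ [-2, -2] + [1, 0] ⊗ [1, 0] ⊗ [-12, 4], so rank(T) ≤ 2.
These bounds meet, so rank(T) = 2.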